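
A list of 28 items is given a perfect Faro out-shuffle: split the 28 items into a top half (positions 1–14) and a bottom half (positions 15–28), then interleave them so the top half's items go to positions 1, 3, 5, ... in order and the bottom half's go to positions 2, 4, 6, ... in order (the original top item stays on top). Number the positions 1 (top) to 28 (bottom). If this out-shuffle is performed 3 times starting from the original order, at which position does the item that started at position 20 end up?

18

Track the item's position through each out-shuffle:
20 → 12 → 23 → 18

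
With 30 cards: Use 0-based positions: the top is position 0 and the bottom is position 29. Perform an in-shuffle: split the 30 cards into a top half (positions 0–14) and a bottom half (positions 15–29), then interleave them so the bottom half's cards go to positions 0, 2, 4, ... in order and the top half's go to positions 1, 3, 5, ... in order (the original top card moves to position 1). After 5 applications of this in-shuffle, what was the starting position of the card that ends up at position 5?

5

Work backwards from position 5, undoing one in-shuffle at a time:
5 ← 2 ← 16 ← 23 ← 11 ← 5
So the card now at position 5 started at position 5.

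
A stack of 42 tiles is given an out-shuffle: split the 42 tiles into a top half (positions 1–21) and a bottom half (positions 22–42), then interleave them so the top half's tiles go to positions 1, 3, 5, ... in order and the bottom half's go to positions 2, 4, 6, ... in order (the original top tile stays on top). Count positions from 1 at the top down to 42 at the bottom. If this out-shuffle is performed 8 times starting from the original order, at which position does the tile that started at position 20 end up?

Track the tile's position through each out-shuffle:
20 → 39 → 36 → 30 → 18 → 35 → 28 → 14 → 27

27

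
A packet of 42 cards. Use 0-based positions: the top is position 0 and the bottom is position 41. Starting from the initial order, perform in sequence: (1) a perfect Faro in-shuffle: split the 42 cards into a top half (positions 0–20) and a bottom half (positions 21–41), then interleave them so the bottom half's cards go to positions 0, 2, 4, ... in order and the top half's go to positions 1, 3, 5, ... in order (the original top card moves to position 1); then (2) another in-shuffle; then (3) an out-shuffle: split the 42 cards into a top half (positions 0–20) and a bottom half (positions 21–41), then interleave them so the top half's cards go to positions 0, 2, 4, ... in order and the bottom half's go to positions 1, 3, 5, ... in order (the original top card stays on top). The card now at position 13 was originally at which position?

Undo the operations in reverse order, starting from position 13:
  undo op 3 (out-shuffle, from bottom half): 13 ← 27
  undo op 2 (in-shuffle, from top half): 27 ← 13
  undo op 1 (in-shuffle, from top half): 13 ← 6
So the card at position 13 came from original position 6.

6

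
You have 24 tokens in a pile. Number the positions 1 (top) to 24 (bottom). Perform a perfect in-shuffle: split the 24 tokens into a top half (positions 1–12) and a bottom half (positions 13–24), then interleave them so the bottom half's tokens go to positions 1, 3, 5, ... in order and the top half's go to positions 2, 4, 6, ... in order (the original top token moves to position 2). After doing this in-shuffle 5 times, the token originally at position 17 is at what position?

Track the token's position through each in-shuffle:
17 → 9 → 18 → 11 → 22 → 19

19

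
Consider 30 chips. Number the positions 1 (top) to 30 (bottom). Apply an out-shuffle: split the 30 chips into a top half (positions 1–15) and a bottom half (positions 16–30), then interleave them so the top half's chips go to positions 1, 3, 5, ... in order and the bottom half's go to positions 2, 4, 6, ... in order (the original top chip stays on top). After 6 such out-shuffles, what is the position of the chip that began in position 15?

27

Track the chip's position through each out-shuffle:
15 → 29 → 28 → 26 → 22 → 14 → 27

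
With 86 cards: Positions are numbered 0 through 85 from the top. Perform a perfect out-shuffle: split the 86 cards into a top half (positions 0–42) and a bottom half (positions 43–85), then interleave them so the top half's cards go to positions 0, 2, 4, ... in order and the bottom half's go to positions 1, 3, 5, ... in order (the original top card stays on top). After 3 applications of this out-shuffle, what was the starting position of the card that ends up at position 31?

Work backwards from position 31, undoing one out-shuffle at a time:
31 ← 58 ← 29 ← 57
So the card now at position 31 started at position 57.

57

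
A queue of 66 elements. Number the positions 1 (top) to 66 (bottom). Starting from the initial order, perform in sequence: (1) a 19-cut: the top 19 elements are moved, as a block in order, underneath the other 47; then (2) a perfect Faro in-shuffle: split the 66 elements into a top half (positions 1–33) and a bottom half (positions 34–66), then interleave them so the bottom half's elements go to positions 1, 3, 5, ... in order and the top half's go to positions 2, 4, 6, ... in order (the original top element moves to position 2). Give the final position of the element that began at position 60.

Track the element from position 60 forward through each operation:
  after op 1 (cut 19): 60 → 41
  after op 2 (in-shuffle): 41 → 15

15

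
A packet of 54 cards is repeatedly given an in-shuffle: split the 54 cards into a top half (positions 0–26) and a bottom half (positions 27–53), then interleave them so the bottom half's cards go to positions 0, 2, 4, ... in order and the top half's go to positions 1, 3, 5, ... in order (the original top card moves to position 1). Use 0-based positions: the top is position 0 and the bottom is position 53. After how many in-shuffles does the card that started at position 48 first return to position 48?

20

Follow position 48 under repeated in-shuffles:
48 → 42 → 30 → 6 → 13 → 27 → 0 → 1 → 3 → 7 → 15 → 31 → 8 → 17 → 35 → 16 → 33 → 12 → 25 → 51 → 48
It first returns after 20 in-shuffles.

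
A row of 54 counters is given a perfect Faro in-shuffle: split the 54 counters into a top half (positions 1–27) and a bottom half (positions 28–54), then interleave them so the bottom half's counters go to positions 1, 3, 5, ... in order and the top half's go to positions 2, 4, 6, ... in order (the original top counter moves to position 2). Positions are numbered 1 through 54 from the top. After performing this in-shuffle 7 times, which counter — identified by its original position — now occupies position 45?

30

Work backwards from position 45, undoing one in-shuffle at a time:
45 ← 50 ← 25 ← 40 ← 20 ← 10 ← 5 ← 30
So the counter now at position 45 started at position 30.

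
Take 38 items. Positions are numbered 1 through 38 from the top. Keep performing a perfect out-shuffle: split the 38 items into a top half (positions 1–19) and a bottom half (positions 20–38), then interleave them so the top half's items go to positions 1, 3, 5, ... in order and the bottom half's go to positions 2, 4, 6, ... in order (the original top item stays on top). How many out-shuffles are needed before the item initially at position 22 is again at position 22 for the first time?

Follow position 22 under repeated out-shuffles:
22 → 6 → 11 → 21 → 4 → 7 → 13 → 25 → ... → 22 (length 36)
It first returns after 36 out-shuffles.

36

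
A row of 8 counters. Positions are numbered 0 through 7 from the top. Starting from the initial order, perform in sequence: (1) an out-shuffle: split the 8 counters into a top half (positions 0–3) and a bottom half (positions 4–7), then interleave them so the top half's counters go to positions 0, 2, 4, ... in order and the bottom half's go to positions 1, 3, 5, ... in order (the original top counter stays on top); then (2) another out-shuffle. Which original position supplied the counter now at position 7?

Undo the operations in reverse order, starting from position 7:
  undo op 2 (out-shuffle, from bottom half): 7 ← 7
  undo op 1 (out-shuffle, from bottom half): 7 ← 7
So the counter at position 7 came from original position 7.

7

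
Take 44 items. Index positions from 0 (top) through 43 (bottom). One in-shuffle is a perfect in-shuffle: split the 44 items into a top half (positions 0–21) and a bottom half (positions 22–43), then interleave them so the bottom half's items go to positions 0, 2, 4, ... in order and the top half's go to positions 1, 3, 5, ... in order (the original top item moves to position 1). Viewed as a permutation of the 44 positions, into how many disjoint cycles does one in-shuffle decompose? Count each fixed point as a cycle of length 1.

Trace each unvisited position around until it returns:
(0 1 3 7 15 31 ... len 12) (2 5 11 23) (4 9 19 39 34 24) (6 13 27 10 21 43 ... len 12) (8 17 35 26) (14 29) (20 41 38 32)
7 cycles in total.

7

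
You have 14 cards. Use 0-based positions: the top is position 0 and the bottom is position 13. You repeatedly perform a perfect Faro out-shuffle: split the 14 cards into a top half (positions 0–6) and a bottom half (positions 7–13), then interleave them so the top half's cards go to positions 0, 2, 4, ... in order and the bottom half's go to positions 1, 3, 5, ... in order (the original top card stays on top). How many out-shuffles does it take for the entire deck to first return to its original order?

The out-shuffle permutes the 14 positions with cycle lengths [1, 1, 12].
Every card is home exactly when every cycle has completed a whole number of laps, i.e. after lcm(1, 12) = 12 out-shuffles.

12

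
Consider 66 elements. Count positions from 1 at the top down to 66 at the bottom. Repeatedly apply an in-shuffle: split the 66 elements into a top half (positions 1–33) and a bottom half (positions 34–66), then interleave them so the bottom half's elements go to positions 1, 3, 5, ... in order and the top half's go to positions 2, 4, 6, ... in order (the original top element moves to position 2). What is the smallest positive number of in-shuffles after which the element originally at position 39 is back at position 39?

Follow position 39 under repeated in-shuffles:
39 → 11 → 22 → 44 → 21 → 42 → 17 → 34 → ... → 39 (length 66)
It first returns after 66 in-shuffles.

66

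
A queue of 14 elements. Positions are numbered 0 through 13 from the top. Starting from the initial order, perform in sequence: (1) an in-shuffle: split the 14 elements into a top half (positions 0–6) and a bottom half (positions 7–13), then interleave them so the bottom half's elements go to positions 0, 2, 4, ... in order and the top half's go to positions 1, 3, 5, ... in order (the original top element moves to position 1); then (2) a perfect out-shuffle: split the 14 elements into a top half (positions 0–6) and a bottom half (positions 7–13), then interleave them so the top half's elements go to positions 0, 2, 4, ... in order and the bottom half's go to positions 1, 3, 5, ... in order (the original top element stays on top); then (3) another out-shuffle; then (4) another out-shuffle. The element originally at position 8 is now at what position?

3

Track the element from position 8 forward through each operation:
  after op 1 (in-shuffle): 8 → 2
  after op 2 (out-shuffle): 2 → 4
  after op 3 (out-shuffle): 4 → 8
  after op 4 (out-shuffle): 8 → 3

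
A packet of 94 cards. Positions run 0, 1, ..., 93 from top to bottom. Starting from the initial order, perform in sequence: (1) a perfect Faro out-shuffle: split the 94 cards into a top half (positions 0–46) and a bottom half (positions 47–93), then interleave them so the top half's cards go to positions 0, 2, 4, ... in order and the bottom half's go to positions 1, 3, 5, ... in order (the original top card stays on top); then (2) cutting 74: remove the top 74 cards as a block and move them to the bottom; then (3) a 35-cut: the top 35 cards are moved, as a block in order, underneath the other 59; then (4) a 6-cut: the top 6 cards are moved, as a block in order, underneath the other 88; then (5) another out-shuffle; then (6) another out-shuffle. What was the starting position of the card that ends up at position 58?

Undo the operations in reverse order, starting from position 58:
  undo op 6 (out-shuffle, from top half): 58 ← 29
  undo op 5 (out-shuffle, from bottom half): 29 ← 61
  undo op 4 (cut 6): 61 ← 67
  undo op 3 (cut 35): 67 ← 8
  undo op 2 (cut 74): 8 ← 82
  undo op 1 (out-shuffle, from top half): 82 ← 41
So the card at position 58 came from original position 41.

41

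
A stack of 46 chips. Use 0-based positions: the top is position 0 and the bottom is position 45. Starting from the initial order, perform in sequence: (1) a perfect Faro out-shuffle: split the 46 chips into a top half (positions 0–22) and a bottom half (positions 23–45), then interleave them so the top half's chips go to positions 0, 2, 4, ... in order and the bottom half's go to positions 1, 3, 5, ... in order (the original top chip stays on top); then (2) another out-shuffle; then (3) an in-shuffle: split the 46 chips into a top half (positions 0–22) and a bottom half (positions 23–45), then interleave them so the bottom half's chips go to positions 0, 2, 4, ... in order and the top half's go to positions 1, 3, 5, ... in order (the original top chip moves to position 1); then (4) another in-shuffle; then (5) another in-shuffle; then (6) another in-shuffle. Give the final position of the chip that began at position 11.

14

Track the chip from position 11 forward through each operation:
  after op 1 (out-shuffle): 11 → 22
  after op 2 (out-shuffle): 22 → 44
  after op 3 (in-shuffle): 44 → 42
  after op 4 (in-shuffle): 42 → 38
  after op 5 (in-shuffle): 38 → 30
  after op 6 (in-shuffle): 30 → 14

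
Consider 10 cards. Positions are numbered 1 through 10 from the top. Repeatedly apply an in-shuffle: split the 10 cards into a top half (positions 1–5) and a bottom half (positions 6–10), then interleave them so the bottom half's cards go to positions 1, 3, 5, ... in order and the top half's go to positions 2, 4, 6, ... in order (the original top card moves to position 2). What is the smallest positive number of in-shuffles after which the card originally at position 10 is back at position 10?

Follow position 10 under repeated in-shuffles:
10 → 9 → 7 → 3 → 6 → 1 → 2 → 4 → 8 → 5 → 10
It first returns after 10 in-shuffles.

10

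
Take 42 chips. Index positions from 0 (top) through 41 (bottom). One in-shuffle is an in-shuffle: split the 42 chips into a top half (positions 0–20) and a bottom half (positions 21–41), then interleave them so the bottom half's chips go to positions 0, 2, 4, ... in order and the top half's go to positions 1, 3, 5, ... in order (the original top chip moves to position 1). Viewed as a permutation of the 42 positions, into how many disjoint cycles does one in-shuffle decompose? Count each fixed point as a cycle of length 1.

3

Trace each unvisited position around until it returns:
(0 1 3 7 15 31 ... len 14) (2 5 11 23 4 9 ... len 14) (6 13 27 12 25 8 ... len 14)
3 cycles in total.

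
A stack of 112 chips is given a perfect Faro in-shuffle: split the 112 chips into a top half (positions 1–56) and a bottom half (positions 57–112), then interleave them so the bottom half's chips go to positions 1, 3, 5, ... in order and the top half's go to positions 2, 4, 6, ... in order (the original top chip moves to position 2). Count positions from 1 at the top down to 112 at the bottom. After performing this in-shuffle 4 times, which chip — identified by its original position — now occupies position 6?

Work backwards from position 6, undoing one in-shuffle at a time:
6 ← 3 ← 58 ← 29 ← 71
So the chip now at position 6 started at position 71.

71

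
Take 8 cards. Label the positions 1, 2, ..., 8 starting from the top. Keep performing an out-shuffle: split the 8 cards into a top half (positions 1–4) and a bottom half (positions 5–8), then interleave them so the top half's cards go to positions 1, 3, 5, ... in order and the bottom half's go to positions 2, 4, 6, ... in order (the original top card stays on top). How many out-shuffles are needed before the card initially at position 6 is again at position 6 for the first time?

3

Follow position 6 under repeated out-shuffles:
6 → 4 → 7 → 6
It first returns after 3 out-shuffles.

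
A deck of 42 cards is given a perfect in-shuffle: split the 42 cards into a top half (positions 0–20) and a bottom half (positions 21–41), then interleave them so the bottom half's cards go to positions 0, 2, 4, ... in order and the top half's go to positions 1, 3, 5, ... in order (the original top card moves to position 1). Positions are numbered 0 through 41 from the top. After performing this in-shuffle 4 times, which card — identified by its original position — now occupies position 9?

Work backwards from position 9, undoing one in-shuffle at a time:
9 ← 4 ← 23 ← 11 ← 5
So the card now at position 9 started at position 5.

5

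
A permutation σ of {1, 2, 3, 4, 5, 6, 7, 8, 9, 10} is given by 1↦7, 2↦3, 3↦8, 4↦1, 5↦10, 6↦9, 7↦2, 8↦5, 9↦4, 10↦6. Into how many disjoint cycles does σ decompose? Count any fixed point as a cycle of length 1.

Cycle decomposition: (1 7 2 3 8 5 10 6 9 4).
1 cycle.

1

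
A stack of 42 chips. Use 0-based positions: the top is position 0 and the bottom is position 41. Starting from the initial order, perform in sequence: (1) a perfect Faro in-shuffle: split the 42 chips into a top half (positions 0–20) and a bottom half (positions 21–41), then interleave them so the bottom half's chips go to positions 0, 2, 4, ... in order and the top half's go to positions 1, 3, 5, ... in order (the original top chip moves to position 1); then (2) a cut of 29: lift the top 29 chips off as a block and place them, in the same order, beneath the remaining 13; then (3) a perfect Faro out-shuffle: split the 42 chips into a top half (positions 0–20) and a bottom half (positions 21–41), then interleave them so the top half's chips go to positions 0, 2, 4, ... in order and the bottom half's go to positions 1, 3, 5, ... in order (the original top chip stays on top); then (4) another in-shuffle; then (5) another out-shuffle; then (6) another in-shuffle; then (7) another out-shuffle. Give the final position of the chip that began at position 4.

Track the chip from position 4 forward through each operation:
  after op 1 (in-shuffle): 4 → 9
  after op 2 (cut 29): 9 → 22
  after op 3 (out-shuffle): 22 → 3
  after op 4 (in-shuffle): 3 → 7
  after op 5 (out-shuffle): 7 → 14
  after op 6 (in-shuffle): 14 → 29
  after op 7 (out-shuffle): 29 → 17

17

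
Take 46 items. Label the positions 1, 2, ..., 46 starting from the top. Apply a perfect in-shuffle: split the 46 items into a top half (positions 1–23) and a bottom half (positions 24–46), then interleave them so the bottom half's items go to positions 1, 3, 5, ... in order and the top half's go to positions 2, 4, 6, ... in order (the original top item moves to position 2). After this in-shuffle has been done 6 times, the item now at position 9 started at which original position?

42

Work backwards from position 9, undoing one in-shuffle at a time:
9 ← 28 ← 14 ← 7 ← 27 ← 37 ← 42
So the item now at position 9 started at position 42.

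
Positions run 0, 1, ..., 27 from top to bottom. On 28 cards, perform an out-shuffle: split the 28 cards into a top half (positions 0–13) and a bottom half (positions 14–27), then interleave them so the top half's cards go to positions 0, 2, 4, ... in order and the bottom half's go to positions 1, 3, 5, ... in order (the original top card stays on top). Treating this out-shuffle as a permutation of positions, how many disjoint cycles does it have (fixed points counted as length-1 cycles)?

Trace each unvisited position around until it returns:
(0) (1 2 4 8 16 5 ... len 18) (3 6 12 24 21 15) (9 18) (27)
5 cycles in total.

5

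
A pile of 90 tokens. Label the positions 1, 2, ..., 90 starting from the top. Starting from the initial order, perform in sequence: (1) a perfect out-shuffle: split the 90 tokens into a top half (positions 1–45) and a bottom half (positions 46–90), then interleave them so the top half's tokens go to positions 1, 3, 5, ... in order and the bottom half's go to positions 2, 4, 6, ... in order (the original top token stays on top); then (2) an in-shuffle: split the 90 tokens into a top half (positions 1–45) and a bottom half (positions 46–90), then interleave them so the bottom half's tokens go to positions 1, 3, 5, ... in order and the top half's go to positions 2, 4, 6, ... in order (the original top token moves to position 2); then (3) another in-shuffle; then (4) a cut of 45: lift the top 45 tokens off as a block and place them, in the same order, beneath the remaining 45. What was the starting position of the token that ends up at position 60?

Undo the operations in reverse order, starting from position 60:
  undo op 4 (cut 45): 60 ← 15
  undo op 3 (in-shuffle, from bottom half): 15 ← 53
  undo op 2 (in-shuffle, from bottom half): 53 ← 72
  undo op 1 (out-shuffle, from bottom half): 72 ← 81
So the token at position 60 came from original position 81.

81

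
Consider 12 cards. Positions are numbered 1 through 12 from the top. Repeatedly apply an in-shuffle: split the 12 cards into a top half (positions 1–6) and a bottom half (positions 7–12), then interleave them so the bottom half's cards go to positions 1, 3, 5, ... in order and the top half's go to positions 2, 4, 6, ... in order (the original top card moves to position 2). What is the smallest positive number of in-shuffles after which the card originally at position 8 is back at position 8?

12

Follow position 8 under repeated in-shuffles:
8 → 3 → 6 → 12 → 11 → 9 → 5 → 10 → 7 → 1 → 2 → 4 → 8
It first returns after 12 in-shuffles.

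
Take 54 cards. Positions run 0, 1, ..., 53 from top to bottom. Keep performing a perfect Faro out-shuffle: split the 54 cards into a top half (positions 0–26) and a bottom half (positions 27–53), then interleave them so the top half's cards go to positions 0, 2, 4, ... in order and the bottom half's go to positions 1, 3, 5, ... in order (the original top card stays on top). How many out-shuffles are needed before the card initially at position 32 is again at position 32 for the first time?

52

Follow position 32 under repeated out-shuffles:
32 → 11 → 22 → 44 → 35 → 17 → 34 → 15 → ... → 32 (length 52)
It first returns after 52 out-shuffles.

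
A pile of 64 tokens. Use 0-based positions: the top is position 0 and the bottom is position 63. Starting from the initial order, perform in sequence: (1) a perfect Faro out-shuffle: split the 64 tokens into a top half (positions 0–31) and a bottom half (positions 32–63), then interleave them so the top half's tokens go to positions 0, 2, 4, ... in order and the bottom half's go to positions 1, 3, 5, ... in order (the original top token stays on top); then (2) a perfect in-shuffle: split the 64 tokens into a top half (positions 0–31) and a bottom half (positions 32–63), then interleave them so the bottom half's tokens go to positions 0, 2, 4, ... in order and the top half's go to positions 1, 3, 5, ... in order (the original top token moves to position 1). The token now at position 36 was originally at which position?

25

Undo the operations in reverse order, starting from position 36:
  undo op 2 (in-shuffle, from bottom half): 36 ← 50
  undo op 1 (out-shuffle, from top half): 50 ← 25
So the token at position 36 came from original position 25.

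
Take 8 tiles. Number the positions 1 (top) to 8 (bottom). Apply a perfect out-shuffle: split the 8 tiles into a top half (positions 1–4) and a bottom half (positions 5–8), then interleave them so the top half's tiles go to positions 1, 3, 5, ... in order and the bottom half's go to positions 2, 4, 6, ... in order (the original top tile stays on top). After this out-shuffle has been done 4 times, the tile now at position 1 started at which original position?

1

Work backwards from position 1, undoing one out-shuffle at a time:
1 ← 1 ← 1 ← 1 ← 1
So the tile now at position 1 started at position 1.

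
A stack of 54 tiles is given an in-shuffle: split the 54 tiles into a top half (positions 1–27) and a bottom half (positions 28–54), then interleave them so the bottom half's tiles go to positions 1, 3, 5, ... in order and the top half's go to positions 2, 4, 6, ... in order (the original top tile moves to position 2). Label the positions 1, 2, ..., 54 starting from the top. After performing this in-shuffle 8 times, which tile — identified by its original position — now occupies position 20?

25

Work backwards from position 20, undoing one in-shuffle at a time:
20 ← 10 ← 5 ← 30 ← 15 ← 35 ← 45 ← 50 ← 25
So the tile now at position 20 started at position 25.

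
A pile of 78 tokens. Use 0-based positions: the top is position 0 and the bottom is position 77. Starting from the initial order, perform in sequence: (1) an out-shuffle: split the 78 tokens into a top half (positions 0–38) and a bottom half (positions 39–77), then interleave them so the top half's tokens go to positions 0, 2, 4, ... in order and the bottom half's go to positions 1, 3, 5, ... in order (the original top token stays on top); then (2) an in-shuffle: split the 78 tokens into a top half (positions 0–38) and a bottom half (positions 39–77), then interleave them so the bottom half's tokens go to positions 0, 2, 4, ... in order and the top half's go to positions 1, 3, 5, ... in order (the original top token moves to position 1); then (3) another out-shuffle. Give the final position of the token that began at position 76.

67

Track the token from position 76 forward through each operation:
  after op 1 (out-shuffle): 76 → 75
  after op 2 (in-shuffle): 75 → 72
  after op 3 (out-shuffle): 72 → 67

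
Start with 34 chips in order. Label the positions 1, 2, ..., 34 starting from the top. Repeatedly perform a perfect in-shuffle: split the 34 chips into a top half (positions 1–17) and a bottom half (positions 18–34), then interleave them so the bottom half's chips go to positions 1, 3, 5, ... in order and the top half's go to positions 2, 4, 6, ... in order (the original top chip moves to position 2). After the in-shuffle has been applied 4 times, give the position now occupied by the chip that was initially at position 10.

20

Track the chip's position through each in-shuffle:
10 → 20 → 5 → 10 → 20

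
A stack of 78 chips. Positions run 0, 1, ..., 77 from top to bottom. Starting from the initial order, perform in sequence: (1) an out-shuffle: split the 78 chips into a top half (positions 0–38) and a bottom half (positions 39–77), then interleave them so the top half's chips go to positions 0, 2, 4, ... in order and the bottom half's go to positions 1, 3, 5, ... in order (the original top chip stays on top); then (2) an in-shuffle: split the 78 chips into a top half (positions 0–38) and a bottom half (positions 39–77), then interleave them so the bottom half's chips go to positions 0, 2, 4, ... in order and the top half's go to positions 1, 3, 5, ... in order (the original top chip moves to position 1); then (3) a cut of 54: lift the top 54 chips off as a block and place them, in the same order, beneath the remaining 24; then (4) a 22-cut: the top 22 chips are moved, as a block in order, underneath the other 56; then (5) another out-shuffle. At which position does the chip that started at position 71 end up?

Track the chip from position 71 forward through each operation:
  after op 1 (out-shuffle): 71 → 65
  after op 2 (in-shuffle): 65 → 52
  after op 3 (cut 54): 52 → 76
  after op 4 (cut 22): 76 → 54
  after op 5 (out-shuffle): 54 → 31

31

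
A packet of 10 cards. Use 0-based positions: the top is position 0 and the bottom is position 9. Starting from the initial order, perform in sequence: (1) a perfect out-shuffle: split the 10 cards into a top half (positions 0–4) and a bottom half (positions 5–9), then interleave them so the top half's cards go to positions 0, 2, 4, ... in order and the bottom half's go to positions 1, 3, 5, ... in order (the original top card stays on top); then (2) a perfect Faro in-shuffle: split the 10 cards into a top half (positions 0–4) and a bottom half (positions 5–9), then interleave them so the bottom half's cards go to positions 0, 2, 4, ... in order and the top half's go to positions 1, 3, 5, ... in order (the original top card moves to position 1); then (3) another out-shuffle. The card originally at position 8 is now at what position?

Track the card from position 8 forward through each operation:
  after op 1 (out-shuffle): 8 → 7
  after op 2 (in-shuffle): 7 → 4
  after op 3 (out-shuffle): 4 → 8

8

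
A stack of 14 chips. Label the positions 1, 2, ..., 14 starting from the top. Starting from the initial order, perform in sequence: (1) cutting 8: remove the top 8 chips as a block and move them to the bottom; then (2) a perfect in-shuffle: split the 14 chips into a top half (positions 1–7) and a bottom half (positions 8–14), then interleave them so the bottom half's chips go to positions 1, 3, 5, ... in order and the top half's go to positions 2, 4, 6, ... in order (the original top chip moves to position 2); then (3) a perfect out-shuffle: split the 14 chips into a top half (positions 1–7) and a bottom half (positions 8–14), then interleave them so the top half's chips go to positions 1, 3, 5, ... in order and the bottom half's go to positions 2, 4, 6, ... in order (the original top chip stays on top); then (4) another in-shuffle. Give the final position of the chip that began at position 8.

9

Track the chip from position 8 forward through each operation:
  after op 1 (cut 8): 8 → 14
  after op 2 (in-shuffle): 14 → 13
  after op 3 (out-shuffle): 13 → 12
  after op 4 (in-shuffle): 12 → 9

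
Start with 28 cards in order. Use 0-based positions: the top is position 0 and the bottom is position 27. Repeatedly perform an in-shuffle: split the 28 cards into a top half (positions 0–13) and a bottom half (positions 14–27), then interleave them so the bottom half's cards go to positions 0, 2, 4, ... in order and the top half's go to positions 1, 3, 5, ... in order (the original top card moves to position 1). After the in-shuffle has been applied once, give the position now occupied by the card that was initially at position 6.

Track the card's position through each in-shuffle:
6 → 13

13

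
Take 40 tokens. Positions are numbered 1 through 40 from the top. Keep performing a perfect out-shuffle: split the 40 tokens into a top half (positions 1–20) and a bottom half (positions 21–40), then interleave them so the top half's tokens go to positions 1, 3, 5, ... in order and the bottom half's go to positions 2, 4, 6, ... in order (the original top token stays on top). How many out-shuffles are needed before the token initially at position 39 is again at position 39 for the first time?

12

Follow position 39 under repeated out-shuffles:
39 → 38 → 36 → 32 → 24 → 8 → 15 → 29 → 18 → 35 → 30 → 20 → 39
It first returns after 12 out-shuffles.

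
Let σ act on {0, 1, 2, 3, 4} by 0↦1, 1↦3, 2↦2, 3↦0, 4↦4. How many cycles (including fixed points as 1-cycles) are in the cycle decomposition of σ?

3

Cycle decomposition: (0 1 3) (2) (4).
3 cycles.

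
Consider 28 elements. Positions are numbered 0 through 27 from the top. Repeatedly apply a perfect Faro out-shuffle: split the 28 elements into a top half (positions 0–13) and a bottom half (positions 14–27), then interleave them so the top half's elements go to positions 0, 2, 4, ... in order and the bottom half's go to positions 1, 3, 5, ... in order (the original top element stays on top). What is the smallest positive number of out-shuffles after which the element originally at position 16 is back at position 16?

Follow position 16 under repeated out-shuffles:
16 → 5 → 10 → 20 → 13 → 26 → 25 → 23 → 19 → 11 → 22 → 17 → 7 → 14 → 1 → 2 → 4 → 8 → 16
It first returns after 18 out-shuffles.

18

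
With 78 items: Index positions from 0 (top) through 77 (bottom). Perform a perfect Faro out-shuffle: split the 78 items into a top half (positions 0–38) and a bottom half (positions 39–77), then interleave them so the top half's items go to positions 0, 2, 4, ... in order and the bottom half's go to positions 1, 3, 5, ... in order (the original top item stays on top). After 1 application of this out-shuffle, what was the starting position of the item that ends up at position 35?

56

Work backwards from position 35, undoing one out-shuffle at a time:
35 ← 56
So the item now at position 35 started at position 56.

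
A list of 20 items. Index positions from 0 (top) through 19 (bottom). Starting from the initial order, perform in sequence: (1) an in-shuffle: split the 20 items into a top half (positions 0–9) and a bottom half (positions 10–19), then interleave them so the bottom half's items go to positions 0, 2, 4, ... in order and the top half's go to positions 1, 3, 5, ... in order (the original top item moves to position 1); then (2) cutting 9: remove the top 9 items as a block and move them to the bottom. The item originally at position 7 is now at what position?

6

Track the item from position 7 forward through each operation:
  after op 1 (in-shuffle): 7 → 15
  after op 2 (cut 9): 15 → 6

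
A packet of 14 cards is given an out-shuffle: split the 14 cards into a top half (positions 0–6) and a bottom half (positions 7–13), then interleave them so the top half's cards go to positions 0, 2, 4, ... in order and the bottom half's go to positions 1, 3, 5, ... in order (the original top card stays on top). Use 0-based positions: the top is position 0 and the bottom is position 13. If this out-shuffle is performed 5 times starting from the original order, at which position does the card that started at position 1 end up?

6

Track the card's position through each out-shuffle:
1 → 2 → 4 → 8 → 3 → 6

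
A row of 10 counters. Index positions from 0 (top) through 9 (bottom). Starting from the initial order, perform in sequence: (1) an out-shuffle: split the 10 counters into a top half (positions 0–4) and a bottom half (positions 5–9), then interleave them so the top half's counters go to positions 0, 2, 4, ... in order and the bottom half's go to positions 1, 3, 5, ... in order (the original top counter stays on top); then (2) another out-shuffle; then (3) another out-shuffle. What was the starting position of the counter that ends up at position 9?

9

Undo the operations in reverse order, starting from position 9:
  undo op 3 (out-shuffle, from bottom half): 9 ← 9
  undo op 2 (out-shuffle, from bottom half): 9 ← 9
  undo op 1 (out-shuffle, from bottom half): 9 ← 9
So the counter at position 9 came from original position 9.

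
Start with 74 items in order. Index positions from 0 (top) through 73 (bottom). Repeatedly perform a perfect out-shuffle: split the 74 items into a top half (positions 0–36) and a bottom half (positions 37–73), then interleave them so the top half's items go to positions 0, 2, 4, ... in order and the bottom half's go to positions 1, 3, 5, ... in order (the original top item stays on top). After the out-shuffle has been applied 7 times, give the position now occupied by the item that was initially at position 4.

1

Track the item's position through each out-shuffle:
4 → 8 → 16 → 32 → 64 → 55 → 37 → 1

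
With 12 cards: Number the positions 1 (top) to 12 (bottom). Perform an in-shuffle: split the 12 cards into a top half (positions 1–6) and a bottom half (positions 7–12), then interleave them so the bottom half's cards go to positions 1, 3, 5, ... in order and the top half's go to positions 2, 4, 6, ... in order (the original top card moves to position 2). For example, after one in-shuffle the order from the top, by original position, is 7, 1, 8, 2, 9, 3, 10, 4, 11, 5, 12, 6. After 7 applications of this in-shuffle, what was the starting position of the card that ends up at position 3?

Work backwards from position 3, undoing one in-shuffle at a time:
3 ← 8 ← 4 ← 2 ← 1 ← 7 ← 10 ← 5
So the card now at position 3 started at position 5.

5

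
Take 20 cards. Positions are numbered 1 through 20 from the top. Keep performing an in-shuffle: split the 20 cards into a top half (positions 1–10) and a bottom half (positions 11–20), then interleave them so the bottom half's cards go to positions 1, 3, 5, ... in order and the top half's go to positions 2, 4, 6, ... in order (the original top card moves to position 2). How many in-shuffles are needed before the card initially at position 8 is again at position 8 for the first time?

Follow position 8 under repeated in-shuffles:
8 → 16 → 11 → 1 → 2 → 4 → 8
It first returns after 6 in-shuffles.

6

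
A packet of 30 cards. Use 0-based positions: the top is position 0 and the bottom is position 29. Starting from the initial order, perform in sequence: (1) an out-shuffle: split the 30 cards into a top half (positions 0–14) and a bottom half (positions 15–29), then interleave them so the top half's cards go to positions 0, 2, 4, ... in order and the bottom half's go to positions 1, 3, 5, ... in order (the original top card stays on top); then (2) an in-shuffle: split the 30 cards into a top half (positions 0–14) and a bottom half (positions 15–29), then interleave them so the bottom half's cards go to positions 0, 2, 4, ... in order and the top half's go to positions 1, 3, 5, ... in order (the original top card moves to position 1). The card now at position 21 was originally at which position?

5

Undo the operations in reverse order, starting from position 21:
  undo op 2 (in-shuffle, from top half): 21 ← 10
  undo op 1 (out-shuffle, from top half): 10 ← 5
So the card at position 21 came from original position 5.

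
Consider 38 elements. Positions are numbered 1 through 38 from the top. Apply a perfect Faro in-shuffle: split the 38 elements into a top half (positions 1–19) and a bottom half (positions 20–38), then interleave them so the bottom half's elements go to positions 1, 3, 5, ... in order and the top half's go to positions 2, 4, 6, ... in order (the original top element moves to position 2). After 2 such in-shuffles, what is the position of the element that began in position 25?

22

Track the element's position through each in-shuffle:
25 → 11 → 22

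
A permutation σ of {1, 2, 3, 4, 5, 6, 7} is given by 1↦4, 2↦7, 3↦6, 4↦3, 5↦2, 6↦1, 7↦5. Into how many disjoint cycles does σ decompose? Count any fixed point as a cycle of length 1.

2

Cycle decomposition: (1 4 3 6) (2 7 5).
2 cycles.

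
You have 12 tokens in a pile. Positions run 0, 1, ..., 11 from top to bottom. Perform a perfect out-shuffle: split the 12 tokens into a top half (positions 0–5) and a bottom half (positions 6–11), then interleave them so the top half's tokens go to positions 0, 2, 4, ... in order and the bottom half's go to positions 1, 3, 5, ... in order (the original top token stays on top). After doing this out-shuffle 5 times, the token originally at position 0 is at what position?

0

Position 0 is a fixed point of every out-shuffle, so the token never moves.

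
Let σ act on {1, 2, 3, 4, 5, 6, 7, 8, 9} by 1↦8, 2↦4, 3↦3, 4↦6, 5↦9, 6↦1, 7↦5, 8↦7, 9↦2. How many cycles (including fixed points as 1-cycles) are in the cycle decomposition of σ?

Cycle decomposition: (1 8 7 5 9 2 4 6) (3).
2 cycles.

2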